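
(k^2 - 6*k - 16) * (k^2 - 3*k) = k^4 - 9*k^3 + 2*k^2 + 48*k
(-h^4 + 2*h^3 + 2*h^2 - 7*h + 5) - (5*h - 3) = -h^4 + 2*h^3 + 2*h^2 - 12*h + 8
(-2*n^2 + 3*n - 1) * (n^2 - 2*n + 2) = -2*n^4 + 7*n^3 - 11*n^2 + 8*n - 2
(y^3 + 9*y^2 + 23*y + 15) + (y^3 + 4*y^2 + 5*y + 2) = 2*y^3 + 13*y^2 + 28*y + 17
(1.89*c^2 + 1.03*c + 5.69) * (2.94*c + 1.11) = 5.5566*c^3 + 5.1261*c^2 + 17.8719*c + 6.3159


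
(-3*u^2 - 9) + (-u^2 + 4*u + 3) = -4*u^2 + 4*u - 6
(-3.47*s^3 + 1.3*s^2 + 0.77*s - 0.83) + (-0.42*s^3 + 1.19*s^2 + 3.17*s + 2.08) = -3.89*s^3 + 2.49*s^2 + 3.94*s + 1.25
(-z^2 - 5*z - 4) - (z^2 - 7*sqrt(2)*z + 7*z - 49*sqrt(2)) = -2*z^2 - 12*z + 7*sqrt(2)*z - 4 + 49*sqrt(2)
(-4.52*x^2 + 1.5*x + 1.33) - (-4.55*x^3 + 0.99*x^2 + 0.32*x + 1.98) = 4.55*x^3 - 5.51*x^2 + 1.18*x - 0.65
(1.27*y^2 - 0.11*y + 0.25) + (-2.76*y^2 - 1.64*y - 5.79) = -1.49*y^2 - 1.75*y - 5.54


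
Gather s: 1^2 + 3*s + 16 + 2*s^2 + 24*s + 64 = 2*s^2 + 27*s + 81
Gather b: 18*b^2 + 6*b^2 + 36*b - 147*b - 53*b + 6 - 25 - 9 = 24*b^2 - 164*b - 28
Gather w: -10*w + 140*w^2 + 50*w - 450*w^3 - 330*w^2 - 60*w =-450*w^3 - 190*w^2 - 20*w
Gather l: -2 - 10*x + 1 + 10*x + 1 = 0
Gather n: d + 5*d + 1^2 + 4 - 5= 6*d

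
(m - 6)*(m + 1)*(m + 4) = m^3 - m^2 - 26*m - 24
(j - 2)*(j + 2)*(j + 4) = j^3 + 4*j^2 - 4*j - 16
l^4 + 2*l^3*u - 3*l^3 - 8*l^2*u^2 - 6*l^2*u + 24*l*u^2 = l*(l - 3)*(l - 2*u)*(l + 4*u)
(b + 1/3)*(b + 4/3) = b^2 + 5*b/3 + 4/9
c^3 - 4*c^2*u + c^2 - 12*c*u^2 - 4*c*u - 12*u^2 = (c + 1)*(c - 6*u)*(c + 2*u)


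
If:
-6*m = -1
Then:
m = 1/6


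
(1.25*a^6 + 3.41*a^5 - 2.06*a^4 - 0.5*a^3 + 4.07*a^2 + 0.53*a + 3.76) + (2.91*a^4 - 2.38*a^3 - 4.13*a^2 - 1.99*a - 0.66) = 1.25*a^6 + 3.41*a^5 + 0.85*a^4 - 2.88*a^3 - 0.0599999999999996*a^2 - 1.46*a + 3.1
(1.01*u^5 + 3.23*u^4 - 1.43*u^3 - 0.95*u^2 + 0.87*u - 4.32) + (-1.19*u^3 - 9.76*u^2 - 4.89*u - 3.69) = 1.01*u^5 + 3.23*u^4 - 2.62*u^3 - 10.71*u^2 - 4.02*u - 8.01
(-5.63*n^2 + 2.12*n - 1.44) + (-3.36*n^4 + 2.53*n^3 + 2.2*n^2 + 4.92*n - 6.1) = -3.36*n^4 + 2.53*n^3 - 3.43*n^2 + 7.04*n - 7.54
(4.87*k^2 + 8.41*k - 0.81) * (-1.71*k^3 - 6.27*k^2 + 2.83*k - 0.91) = -8.3277*k^5 - 44.916*k^4 - 37.5635*k^3 + 24.4473*k^2 - 9.9454*k + 0.7371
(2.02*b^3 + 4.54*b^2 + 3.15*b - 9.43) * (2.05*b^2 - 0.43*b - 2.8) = 4.141*b^5 + 8.4384*b^4 - 1.1507*b^3 - 33.398*b^2 - 4.7651*b + 26.404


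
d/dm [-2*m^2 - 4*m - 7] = -4*m - 4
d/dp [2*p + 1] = 2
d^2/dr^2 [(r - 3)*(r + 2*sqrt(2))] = 2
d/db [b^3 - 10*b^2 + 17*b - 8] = 3*b^2 - 20*b + 17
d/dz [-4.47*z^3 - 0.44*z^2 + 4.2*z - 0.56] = -13.41*z^2 - 0.88*z + 4.2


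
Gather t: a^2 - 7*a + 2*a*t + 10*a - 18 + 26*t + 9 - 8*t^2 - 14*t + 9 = a^2 + 3*a - 8*t^2 + t*(2*a + 12)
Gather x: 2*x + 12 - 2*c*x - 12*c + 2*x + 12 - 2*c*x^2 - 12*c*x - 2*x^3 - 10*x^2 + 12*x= -12*c - 2*x^3 + x^2*(-2*c - 10) + x*(16 - 14*c) + 24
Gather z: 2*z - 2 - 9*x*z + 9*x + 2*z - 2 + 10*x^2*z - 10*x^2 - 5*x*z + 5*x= -10*x^2 + 14*x + z*(10*x^2 - 14*x + 4) - 4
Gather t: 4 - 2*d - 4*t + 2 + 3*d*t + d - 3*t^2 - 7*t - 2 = -d - 3*t^2 + t*(3*d - 11) + 4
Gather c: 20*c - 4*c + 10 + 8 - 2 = 16*c + 16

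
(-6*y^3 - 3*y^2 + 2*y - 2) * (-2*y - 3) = 12*y^4 + 24*y^3 + 5*y^2 - 2*y + 6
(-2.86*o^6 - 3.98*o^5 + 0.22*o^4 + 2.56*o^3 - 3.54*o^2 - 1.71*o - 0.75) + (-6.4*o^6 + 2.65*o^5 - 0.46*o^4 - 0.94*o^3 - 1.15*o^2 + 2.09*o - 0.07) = -9.26*o^6 - 1.33*o^5 - 0.24*o^4 + 1.62*o^3 - 4.69*o^2 + 0.38*o - 0.82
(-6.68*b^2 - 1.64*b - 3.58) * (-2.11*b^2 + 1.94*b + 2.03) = 14.0948*b^4 - 9.4988*b^3 - 9.1882*b^2 - 10.2744*b - 7.2674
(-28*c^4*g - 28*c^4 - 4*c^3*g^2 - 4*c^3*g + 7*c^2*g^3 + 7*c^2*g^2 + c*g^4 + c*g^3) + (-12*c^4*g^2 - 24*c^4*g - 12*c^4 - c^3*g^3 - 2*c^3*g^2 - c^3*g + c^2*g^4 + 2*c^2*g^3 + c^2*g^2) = -12*c^4*g^2 - 52*c^4*g - 40*c^4 - c^3*g^3 - 6*c^3*g^2 - 5*c^3*g + c^2*g^4 + 9*c^2*g^3 + 8*c^2*g^2 + c*g^4 + c*g^3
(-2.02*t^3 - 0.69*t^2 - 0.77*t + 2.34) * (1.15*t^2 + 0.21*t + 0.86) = -2.323*t^5 - 1.2177*t^4 - 2.7676*t^3 + 1.9359*t^2 - 0.1708*t + 2.0124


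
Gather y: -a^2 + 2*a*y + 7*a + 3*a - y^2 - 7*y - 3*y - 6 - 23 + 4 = -a^2 + 10*a - y^2 + y*(2*a - 10) - 25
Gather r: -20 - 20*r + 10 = -20*r - 10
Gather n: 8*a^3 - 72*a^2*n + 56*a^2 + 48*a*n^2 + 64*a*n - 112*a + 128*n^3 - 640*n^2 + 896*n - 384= 8*a^3 + 56*a^2 - 112*a + 128*n^3 + n^2*(48*a - 640) + n*(-72*a^2 + 64*a + 896) - 384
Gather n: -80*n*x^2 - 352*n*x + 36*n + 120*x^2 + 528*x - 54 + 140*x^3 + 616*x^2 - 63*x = n*(-80*x^2 - 352*x + 36) + 140*x^3 + 736*x^2 + 465*x - 54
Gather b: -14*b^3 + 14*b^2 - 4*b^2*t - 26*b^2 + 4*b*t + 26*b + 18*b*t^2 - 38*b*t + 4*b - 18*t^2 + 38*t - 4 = -14*b^3 + b^2*(-4*t - 12) + b*(18*t^2 - 34*t + 30) - 18*t^2 + 38*t - 4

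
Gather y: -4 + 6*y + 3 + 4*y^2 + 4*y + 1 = 4*y^2 + 10*y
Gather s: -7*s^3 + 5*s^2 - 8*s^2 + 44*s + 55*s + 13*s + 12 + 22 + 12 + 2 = -7*s^3 - 3*s^2 + 112*s + 48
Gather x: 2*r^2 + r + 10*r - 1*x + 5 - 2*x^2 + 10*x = 2*r^2 + 11*r - 2*x^2 + 9*x + 5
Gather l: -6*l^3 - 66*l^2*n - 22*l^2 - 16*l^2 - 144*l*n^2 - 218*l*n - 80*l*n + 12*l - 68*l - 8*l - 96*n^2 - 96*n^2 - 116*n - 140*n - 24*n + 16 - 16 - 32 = -6*l^3 + l^2*(-66*n - 38) + l*(-144*n^2 - 298*n - 64) - 192*n^2 - 280*n - 32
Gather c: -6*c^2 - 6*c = -6*c^2 - 6*c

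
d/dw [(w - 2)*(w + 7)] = 2*w + 5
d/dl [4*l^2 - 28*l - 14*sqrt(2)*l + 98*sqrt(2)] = 8*l - 28 - 14*sqrt(2)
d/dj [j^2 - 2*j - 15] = 2*j - 2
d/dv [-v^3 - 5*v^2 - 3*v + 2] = -3*v^2 - 10*v - 3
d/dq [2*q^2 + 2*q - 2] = 4*q + 2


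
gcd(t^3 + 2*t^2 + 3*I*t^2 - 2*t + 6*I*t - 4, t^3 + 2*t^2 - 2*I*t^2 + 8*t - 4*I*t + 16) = t^2 + t*(2 + 2*I) + 4*I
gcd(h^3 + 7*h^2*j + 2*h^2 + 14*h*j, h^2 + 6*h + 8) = h + 2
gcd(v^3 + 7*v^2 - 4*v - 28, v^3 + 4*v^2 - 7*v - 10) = v - 2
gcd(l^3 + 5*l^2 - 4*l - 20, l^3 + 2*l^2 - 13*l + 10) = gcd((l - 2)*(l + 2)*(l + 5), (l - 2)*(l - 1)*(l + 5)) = l^2 + 3*l - 10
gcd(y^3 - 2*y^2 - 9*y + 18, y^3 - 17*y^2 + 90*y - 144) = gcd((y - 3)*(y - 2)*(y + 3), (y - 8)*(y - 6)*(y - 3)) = y - 3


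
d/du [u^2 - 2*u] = 2*u - 2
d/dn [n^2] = 2*n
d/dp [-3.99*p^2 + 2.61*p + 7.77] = 2.61 - 7.98*p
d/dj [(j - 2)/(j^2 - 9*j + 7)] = (j^2 - 9*j - (j - 2)*(2*j - 9) + 7)/(j^2 - 9*j + 7)^2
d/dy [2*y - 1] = 2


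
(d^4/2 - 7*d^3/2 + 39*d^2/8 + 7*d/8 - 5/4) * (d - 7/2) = d^5/2 - 21*d^4/4 + 137*d^3/8 - 259*d^2/16 - 69*d/16 + 35/8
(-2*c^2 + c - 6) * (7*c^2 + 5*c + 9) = -14*c^4 - 3*c^3 - 55*c^2 - 21*c - 54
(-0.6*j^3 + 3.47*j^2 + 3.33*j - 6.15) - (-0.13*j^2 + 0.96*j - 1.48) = -0.6*j^3 + 3.6*j^2 + 2.37*j - 4.67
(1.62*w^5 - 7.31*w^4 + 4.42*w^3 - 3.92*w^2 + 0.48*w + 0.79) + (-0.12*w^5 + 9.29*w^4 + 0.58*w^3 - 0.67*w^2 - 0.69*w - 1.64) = 1.5*w^5 + 1.98*w^4 + 5.0*w^3 - 4.59*w^2 - 0.21*w - 0.85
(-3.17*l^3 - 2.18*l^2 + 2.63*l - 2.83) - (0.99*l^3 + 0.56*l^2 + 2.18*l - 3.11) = -4.16*l^3 - 2.74*l^2 + 0.45*l + 0.28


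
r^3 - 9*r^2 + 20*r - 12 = (r - 6)*(r - 2)*(r - 1)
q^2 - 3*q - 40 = (q - 8)*(q + 5)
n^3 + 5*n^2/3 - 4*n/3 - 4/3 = (n - 1)*(n + 2/3)*(n + 2)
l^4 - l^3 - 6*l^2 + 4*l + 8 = (l - 2)^2*(l + 1)*(l + 2)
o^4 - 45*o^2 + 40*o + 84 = (o - 6)*(o - 2)*(o + 1)*(o + 7)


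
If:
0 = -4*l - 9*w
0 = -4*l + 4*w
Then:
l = 0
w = 0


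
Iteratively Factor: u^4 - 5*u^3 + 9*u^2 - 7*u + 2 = (u - 1)*(u^3 - 4*u^2 + 5*u - 2) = (u - 2)*(u - 1)*(u^2 - 2*u + 1) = (u - 2)*(u - 1)^2*(u - 1)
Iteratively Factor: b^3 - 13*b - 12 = (b + 1)*(b^2 - b - 12) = (b - 4)*(b + 1)*(b + 3)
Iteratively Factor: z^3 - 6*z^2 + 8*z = (z - 4)*(z^2 - 2*z) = (z - 4)*(z - 2)*(z)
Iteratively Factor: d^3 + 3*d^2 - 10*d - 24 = (d + 2)*(d^2 + d - 12) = (d + 2)*(d + 4)*(d - 3)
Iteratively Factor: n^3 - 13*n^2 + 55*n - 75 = (n - 5)*(n^2 - 8*n + 15) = (n - 5)^2*(n - 3)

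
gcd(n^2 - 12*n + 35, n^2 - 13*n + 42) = n - 7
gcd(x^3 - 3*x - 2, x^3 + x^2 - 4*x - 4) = x^2 - x - 2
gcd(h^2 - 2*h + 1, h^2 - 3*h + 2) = h - 1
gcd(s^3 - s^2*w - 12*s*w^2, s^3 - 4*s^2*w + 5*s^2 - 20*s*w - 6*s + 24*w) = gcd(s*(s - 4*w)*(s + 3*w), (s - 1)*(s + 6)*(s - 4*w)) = s - 4*w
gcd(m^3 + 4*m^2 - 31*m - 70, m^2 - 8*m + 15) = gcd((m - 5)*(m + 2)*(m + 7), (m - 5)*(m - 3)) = m - 5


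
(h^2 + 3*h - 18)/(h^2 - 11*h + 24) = (h + 6)/(h - 8)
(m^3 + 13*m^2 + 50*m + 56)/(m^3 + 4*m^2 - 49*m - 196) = (m + 2)/(m - 7)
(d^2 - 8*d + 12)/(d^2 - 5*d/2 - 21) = 2*(d - 2)/(2*d + 7)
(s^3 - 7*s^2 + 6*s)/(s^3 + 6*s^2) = (s^2 - 7*s + 6)/(s*(s + 6))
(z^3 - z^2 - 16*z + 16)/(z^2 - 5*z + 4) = z + 4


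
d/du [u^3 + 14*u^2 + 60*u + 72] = 3*u^2 + 28*u + 60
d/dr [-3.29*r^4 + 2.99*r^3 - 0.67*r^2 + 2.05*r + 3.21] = -13.16*r^3 + 8.97*r^2 - 1.34*r + 2.05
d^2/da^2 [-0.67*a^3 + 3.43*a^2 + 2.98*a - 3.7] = 6.86 - 4.02*a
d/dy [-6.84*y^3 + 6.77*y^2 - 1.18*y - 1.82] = -20.52*y^2 + 13.54*y - 1.18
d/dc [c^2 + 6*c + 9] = 2*c + 6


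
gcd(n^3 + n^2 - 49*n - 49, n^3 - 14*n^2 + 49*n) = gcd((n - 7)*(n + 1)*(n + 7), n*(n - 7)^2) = n - 7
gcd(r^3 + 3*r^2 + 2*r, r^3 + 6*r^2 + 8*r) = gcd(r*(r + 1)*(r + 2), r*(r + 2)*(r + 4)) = r^2 + 2*r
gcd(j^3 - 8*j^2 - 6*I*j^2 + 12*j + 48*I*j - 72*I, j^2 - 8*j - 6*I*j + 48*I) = j - 6*I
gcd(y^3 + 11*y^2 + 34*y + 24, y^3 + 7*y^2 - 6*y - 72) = y^2 + 10*y + 24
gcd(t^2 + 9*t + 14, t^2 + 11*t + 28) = t + 7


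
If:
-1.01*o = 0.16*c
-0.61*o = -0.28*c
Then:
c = 0.00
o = 0.00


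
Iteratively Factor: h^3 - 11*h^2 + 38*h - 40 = (h - 2)*(h^2 - 9*h + 20) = (h - 4)*(h - 2)*(h - 5)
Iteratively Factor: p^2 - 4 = (p + 2)*(p - 2)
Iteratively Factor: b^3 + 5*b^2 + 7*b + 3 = (b + 3)*(b^2 + 2*b + 1) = (b + 1)*(b + 3)*(b + 1)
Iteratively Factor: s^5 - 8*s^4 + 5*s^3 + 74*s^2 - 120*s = (s - 2)*(s^4 - 6*s^3 - 7*s^2 + 60*s) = (s - 4)*(s - 2)*(s^3 - 2*s^2 - 15*s) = s*(s - 4)*(s - 2)*(s^2 - 2*s - 15) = s*(s - 5)*(s - 4)*(s - 2)*(s + 3)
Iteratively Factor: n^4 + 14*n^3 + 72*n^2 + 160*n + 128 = (n + 2)*(n^3 + 12*n^2 + 48*n + 64) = (n + 2)*(n + 4)*(n^2 + 8*n + 16) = (n + 2)*(n + 4)^2*(n + 4)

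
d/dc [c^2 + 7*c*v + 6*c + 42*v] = 2*c + 7*v + 6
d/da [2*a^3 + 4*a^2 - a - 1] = 6*a^2 + 8*a - 1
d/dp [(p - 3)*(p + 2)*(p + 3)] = 3*p^2 + 4*p - 9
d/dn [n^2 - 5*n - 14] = 2*n - 5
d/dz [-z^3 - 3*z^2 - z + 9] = -3*z^2 - 6*z - 1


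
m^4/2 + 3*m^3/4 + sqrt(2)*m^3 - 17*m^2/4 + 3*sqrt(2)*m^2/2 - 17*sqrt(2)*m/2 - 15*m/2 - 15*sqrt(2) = (m/2 + 1)*(m - 3)*(m + 5/2)*(m + 2*sqrt(2))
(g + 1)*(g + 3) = g^2 + 4*g + 3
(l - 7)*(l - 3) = l^2 - 10*l + 21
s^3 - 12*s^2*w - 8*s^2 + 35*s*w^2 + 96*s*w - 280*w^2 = (s - 8)*(s - 7*w)*(s - 5*w)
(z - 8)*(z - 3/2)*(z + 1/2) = z^3 - 9*z^2 + 29*z/4 + 6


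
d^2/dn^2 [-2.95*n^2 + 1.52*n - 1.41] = -5.90000000000000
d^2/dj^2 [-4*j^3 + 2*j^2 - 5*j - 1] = 4 - 24*j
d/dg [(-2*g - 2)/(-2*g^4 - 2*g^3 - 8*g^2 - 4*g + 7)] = 2*(2*g^4 + 2*g^3 + 8*g^2 + 4*g - 2*(g + 1)*(4*g^3 + 3*g^2 + 8*g + 2) - 7)/(2*g^4 + 2*g^3 + 8*g^2 + 4*g - 7)^2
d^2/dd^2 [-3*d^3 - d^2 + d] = -18*d - 2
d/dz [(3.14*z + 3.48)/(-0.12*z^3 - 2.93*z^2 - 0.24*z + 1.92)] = (0.7536*z^3 + 10.453*z^2 + 20.3928*z + 6.864)/(0.0144*z^6 + 0.7032*z^5 + 8.6425*z^4 + 0.9456*z^3 - 11.1936*z^2 - 0.9216*z + 3.6864)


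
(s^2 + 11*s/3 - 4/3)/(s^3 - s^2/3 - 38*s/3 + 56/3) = (3*s - 1)/(3*s^2 - 13*s + 14)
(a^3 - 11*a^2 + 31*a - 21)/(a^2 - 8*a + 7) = a - 3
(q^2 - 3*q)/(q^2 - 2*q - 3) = q/(q + 1)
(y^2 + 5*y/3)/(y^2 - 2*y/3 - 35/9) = 3*y/(3*y - 7)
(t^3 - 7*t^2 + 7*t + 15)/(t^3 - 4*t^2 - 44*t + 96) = (t^3 - 7*t^2 + 7*t + 15)/(t^3 - 4*t^2 - 44*t + 96)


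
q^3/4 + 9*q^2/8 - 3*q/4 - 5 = (q/4 + 1)*(q - 2)*(q + 5/2)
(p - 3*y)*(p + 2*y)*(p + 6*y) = p^3 + 5*p^2*y - 12*p*y^2 - 36*y^3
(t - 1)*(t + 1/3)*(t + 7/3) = t^3 + 5*t^2/3 - 17*t/9 - 7/9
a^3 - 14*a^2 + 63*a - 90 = (a - 6)*(a - 5)*(a - 3)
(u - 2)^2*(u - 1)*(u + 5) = u^4 - 17*u^2 + 36*u - 20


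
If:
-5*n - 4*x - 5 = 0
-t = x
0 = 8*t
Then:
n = -1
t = 0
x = 0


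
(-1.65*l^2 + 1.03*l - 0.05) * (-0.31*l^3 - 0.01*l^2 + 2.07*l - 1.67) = 0.5115*l^5 - 0.3028*l^4 - 3.4103*l^3 + 4.8881*l^2 - 1.8236*l + 0.0835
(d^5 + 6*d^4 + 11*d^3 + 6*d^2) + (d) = d^5 + 6*d^4 + 11*d^3 + 6*d^2 + d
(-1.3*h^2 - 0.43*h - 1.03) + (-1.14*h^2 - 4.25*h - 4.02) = -2.44*h^2 - 4.68*h - 5.05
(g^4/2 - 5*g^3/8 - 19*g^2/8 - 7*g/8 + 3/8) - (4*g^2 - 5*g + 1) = g^4/2 - 5*g^3/8 - 51*g^2/8 + 33*g/8 - 5/8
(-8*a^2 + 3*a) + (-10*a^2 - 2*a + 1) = -18*a^2 + a + 1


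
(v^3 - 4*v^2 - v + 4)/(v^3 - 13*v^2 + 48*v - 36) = (v^2 - 3*v - 4)/(v^2 - 12*v + 36)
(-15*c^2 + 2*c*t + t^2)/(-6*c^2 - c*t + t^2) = (5*c + t)/(2*c + t)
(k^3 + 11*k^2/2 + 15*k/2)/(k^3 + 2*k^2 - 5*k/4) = 2*(k + 3)/(2*k - 1)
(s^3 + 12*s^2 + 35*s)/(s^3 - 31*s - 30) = s*(s + 7)/(s^2 - 5*s - 6)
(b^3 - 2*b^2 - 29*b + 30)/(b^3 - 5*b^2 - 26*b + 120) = (b - 1)/(b - 4)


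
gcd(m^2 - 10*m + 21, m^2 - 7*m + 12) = m - 3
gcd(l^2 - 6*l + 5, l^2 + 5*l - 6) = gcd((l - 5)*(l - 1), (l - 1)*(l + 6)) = l - 1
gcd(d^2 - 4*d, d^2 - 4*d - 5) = 1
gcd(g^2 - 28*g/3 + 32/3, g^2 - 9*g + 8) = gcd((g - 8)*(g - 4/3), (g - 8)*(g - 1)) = g - 8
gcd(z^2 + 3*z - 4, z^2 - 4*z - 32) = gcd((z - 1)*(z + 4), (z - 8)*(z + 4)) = z + 4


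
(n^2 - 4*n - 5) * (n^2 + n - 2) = n^4 - 3*n^3 - 11*n^2 + 3*n + 10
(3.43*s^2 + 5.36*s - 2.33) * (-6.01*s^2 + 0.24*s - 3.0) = -20.6143*s^4 - 31.3904*s^3 + 4.9997*s^2 - 16.6392*s + 6.99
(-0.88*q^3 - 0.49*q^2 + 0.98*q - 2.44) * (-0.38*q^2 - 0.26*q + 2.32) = 0.3344*q^5 + 0.415*q^4 - 2.2866*q^3 - 0.4644*q^2 + 2.908*q - 5.6608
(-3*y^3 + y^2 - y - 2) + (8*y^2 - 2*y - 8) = -3*y^3 + 9*y^2 - 3*y - 10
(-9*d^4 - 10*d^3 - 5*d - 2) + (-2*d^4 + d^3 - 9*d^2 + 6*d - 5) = -11*d^4 - 9*d^3 - 9*d^2 + d - 7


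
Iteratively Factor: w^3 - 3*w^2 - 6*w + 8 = (w - 4)*(w^2 + w - 2) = (w - 4)*(w + 2)*(w - 1)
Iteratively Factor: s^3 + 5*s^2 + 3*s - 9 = (s - 1)*(s^2 + 6*s + 9) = (s - 1)*(s + 3)*(s + 3)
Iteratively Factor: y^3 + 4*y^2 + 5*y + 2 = (y + 2)*(y^2 + 2*y + 1) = (y + 1)*(y + 2)*(y + 1)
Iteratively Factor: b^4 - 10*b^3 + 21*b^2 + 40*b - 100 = (b - 5)*(b^3 - 5*b^2 - 4*b + 20) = (b - 5)*(b - 2)*(b^2 - 3*b - 10) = (b - 5)*(b - 2)*(b + 2)*(b - 5)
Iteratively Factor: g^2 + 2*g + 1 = (g + 1)*(g + 1)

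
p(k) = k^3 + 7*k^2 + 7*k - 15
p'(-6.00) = 31.00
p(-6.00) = -21.00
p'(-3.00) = -8.00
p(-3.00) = 0.00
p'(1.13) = 26.65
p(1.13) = 3.29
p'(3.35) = 87.57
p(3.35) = 124.60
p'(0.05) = 7.71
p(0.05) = -14.63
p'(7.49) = 280.16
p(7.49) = 850.32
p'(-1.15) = -5.13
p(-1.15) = -15.31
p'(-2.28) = -9.32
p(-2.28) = -6.42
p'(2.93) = 73.77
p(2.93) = 90.76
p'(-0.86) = -2.82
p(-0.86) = -16.48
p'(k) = 3*k^2 + 14*k + 7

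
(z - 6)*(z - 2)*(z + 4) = z^3 - 4*z^2 - 20*z + 48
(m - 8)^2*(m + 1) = m^3 - 15*m^2 + 48*m + 64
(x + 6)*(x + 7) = x^2 + 13*x + 42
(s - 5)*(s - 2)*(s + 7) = s^3 - 39*s + 70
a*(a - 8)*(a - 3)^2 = a^4 - 14*a^3 + 57*a^2 - 72*a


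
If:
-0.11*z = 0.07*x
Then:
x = -1.57142857142857*z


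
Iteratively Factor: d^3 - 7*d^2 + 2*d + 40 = (d + 2)*(d^2 - 9*d + 20) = (d - 4)*(d + 2)*(d - 5)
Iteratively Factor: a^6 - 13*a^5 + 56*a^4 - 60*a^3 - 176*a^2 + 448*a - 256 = (a - 4)*(a^5 - 9*a^4 + 20*a^3 + 20*a^2 - 96*a + 64) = (a - 4)*(a - 2)*(a^4 - 7*a^3 + 6*a^2 + 32*a - 32) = (a - 4)^2*(a - 2)*(a^3 - 3*a^2 - 6*a + 8) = (a - 4)^2*(a - 2)*(a - 1)*(a^2 - 2*a - 8) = (a - 4)^3*(a - 2)*(a - 1)*(a + 2)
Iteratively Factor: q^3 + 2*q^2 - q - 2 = (q - 1)*(q^2 + 3*q + 2) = (q - 1)*(q + 2)*(q + 1)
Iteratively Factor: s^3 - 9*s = (s)*(s^2 - 9) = s*(s - 3)*(s + 3)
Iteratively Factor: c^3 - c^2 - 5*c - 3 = (c - 3)*(c^2 + 2*c + 1) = (c - 3)*(c + 1)*(c + 1)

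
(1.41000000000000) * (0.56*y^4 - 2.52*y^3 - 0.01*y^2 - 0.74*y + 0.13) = 0.7896*y^4 - 3.5532*y^3 - 0.0141*y^2 - 1.0434*y + 0.1833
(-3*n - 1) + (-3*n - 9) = -6*n - 10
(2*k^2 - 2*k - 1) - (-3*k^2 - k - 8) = 5*k^2 - k + 7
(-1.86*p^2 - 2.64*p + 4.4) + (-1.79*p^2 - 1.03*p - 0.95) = -3.65*p^2 - 3.67*p + 3.45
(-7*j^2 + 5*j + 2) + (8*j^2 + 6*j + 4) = j^2 + 11*j + 6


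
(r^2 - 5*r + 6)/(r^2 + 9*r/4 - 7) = 4*(r^2 - 5*r + 6)/(4*r^2 + 9*r - 28)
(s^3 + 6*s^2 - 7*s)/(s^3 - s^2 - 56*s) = (s - 1)/(s - 8)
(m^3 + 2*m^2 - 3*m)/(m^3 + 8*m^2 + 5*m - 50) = m*(m^2 + 2*m - 3)/(m^3 + 8*m^2 + 5*m - 50)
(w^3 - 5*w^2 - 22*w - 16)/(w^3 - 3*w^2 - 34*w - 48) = (w + 1)/(w + 3)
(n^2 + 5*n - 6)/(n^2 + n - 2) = (n + 6)/(n + 2)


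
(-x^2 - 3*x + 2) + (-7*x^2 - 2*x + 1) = -8*x^2 - 5*x + 3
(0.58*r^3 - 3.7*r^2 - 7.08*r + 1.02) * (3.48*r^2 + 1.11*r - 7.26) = 2.0184*r^5 - 12.2322*r^4 - 32.9562*r^3 + 22.5528*r^2 + 52.533*r - 7.4052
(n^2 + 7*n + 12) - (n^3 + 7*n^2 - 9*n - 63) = -n^3 - 6*n^2 + 16*n + 75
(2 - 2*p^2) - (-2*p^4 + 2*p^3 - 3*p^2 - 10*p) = 2*p^4 - 2*p^3 + p^2 + 10*p + 2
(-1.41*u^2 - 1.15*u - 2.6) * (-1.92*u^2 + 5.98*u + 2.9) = 2.7072*u^4 - 6.2238*u^3 - 5.974*u^2 - 18.883*u - 7.54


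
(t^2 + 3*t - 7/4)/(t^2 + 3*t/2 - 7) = (t - 1/2)/(t - 2)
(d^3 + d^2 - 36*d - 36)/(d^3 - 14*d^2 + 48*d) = (d^2 + 7*d + 6)/(d*(d - 8))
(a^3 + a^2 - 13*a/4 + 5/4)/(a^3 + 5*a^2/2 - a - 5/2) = (a - 1/2)/(a + 1)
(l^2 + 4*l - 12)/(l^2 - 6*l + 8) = (l + 6)/(l - 4)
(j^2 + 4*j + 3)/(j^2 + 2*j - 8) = (j^2 + 4*j + 3)/(j^2 + 2*j - 8)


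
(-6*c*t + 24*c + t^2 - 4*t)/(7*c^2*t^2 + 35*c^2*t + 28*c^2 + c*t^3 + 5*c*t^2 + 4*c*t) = (-6*c*t + 24*c + t^2 - 4*t)/(c*(7*c*t^2 + 35*c*t + 28*c + t^3 + 5*t^2 + 4*t))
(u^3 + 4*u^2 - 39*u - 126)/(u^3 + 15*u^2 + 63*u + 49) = (u^2 - 3*u - 18)/(u^2 + 8*u + 7)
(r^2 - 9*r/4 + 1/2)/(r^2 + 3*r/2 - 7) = (4*r - 1)/(2*(2*r + 7))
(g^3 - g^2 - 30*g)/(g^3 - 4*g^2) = (g^2 - g - 30)/(g*(g - 4))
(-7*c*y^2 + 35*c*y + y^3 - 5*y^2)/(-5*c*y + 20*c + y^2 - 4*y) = y*(7*c*y - 35*c - y^2 + 5*y)/(5*c*y - 20*c - y^2 + 4*y)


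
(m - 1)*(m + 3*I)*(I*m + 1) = I*m^3 - 2*m^2 - I*m^2 + 2*m + 3*I*m - 3*I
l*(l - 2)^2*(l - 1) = l^4 - 5*l^3 + 8*l^2 - 4*l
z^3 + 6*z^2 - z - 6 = (z - 1)*(z + 1)*(z + 6)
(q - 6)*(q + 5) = q^2 - q - 30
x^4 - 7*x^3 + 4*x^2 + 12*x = x*(x - 6)*(x - 2)*(x + 1)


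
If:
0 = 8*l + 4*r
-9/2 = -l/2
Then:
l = 9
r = -18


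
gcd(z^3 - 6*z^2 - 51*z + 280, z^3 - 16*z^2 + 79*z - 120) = z^2 - 13*z + 40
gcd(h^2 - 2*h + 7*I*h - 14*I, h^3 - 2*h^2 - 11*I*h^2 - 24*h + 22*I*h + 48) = h - 2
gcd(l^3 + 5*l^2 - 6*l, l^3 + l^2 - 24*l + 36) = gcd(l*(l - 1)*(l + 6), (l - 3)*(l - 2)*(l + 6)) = l + 6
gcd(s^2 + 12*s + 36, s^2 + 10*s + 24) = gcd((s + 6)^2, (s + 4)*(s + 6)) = s + 6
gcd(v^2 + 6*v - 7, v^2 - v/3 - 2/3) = v - 1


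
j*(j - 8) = j^2 - 8*j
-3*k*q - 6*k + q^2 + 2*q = (-3*k + q)*(q + 2)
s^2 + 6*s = s*(s + 6)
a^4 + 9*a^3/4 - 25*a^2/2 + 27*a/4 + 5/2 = (a - 2)*(a - 1)*(a + 1/4)*(a + 5)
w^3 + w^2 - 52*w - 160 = (w - 8)*(w + 4)*(w + 5)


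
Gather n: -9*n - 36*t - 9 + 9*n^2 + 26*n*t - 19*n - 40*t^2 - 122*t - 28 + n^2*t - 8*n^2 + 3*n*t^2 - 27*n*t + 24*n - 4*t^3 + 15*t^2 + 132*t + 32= n^2*(t + 1) + n*(3*t^2 - t - 4) - 4*t^3 - 25*t^2 - 26*t - 5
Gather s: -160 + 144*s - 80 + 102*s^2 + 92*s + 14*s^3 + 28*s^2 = 14*s^3 + 130*s^2 + 236*s - 240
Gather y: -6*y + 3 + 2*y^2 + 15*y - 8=2*y^2 + 9*y - 5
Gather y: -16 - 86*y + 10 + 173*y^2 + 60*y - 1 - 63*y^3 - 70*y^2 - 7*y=-63*y^3 + 103*y^2 - 33*y - 7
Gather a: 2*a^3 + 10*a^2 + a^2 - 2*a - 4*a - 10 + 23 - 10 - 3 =2*a^3 + 11*a^2 - 6*a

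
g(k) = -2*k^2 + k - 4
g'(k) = 1 - 4*k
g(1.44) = -6.71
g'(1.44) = -4.76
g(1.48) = -6.90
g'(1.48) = -4.92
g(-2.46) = -18.56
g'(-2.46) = 10.84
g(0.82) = -4.52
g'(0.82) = -2.28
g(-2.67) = -20.93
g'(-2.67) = 11.68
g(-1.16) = -7.85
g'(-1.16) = 5.64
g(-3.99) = -39.83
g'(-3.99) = 16.96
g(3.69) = -27.54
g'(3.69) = -13.76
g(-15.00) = -469.00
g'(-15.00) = 61.00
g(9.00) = -157.00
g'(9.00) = -35.00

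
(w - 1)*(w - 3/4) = w^2 - 7*w/4 + 3/4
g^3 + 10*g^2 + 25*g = g*(g + 5)^2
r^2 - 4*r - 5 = (r - 5)*(r + 1)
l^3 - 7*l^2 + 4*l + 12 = (l - 6)*(l - 2)*(l + 1)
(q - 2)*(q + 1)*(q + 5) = q^3 + 4*q^2 - 7*q - 10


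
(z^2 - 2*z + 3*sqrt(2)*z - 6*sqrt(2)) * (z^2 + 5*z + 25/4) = z^4 + 3*z^3 + 3*sqrt(2)*z^3 - 15*z^2/4 + 9*sqrt(2)*z^2 - 45*sqrt(2)*z/4 - 25*z/2 - 75*sqrt(2)/2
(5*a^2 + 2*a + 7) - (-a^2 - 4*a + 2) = 6*a^2 + 6*a + 5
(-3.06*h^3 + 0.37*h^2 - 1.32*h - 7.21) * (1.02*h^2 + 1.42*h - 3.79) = -3.1212*h^5 - 3.9678*h^4 + 10.7764*h^3 - 10.6309*h^2 - 5.2354*h + 27.3259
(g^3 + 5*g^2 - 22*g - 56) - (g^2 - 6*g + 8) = g^3 + 4*g^2 - 16*g - 64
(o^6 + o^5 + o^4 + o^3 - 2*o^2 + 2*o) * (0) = 0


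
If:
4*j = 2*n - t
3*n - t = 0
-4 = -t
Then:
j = -1/3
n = 4/3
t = 4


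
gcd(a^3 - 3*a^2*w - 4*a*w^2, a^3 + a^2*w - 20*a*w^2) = -a^2 + 4*a*w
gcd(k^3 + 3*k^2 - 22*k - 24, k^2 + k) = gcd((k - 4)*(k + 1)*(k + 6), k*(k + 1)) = k + 1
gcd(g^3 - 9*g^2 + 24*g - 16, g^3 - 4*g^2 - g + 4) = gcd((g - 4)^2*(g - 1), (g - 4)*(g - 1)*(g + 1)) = g^2 - 5*g + 4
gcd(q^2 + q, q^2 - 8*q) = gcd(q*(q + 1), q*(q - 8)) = q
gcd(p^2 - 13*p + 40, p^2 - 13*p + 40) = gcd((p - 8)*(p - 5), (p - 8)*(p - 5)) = p^2 - 13*p + 40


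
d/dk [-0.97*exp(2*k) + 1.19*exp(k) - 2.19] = (1.19 - 1.94*exp(k))*exp(k)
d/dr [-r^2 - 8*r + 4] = -2*r - 8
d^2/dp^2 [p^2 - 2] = 2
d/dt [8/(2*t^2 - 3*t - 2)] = 8*(3 - 4*t)/(-2*t^2 + 3*t + 2)^2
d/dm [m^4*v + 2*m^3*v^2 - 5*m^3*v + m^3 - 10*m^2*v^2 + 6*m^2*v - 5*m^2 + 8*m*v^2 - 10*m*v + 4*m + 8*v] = 4*m^3*v + 6*m^2*v^2 - 15*m^2*v + 3*m^2 - 20*m*v^2 + 12*m*v - 10*m + 8*v^2 - 10*v + 4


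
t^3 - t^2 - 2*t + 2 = (t - 1)*(t - sqrt(2))*(t + sqrt(2))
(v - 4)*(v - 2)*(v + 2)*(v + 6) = v^4 + 2*v^3 - 28*v^2 - 8*v + 96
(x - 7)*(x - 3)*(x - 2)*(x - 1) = x^4 - 13*x^3 + 53*x^2 - 83*x + 42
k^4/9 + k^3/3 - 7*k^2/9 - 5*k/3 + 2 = (k/3 + 1)^2*(k - 2)*(k - 1)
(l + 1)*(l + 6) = l^2 + 7*l + 6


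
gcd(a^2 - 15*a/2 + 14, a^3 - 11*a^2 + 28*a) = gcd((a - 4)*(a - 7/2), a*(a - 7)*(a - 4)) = a - 4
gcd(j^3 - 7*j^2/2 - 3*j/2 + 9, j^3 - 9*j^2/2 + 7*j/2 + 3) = j^2 - 5*j + 6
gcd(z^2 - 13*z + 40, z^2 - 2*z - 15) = z - 5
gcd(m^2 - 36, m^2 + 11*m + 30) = m + 6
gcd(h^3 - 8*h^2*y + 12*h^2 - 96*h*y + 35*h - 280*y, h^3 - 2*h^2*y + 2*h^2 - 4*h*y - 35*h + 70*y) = h + 7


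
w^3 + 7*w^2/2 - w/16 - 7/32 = (w - 1/4)*(w + 1/4)*(w + 7/2)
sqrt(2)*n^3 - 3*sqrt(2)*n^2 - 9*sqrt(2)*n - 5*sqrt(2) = (n - 5)*(n + 1)*(sqrt(2)*n + sqrt(2))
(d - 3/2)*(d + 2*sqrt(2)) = d^2 - 3*d/2 + 2*sqrt(2)*d - 3*sqrt(2)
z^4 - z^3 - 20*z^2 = z^2*(z - 5)*(z + 4)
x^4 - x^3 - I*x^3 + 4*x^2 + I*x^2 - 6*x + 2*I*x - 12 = (x - 2)*(x + 1)*(x - 3*I)*(x + 2*I)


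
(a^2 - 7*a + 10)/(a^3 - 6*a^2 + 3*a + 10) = 1/(a + 1)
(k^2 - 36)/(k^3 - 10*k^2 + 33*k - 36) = (k^2 - 36)/(k^3 - 10*k^2 + 33*k - 36)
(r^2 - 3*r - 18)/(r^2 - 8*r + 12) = (r + 3)/(r - 2)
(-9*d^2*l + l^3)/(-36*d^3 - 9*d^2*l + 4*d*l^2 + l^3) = l/(4*d + l)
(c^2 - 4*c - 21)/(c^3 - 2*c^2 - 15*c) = (c - 7)/(c*(c - 5))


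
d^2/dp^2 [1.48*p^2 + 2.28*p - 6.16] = 2.96000000000000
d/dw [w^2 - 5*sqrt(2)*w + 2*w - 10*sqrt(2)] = 2*w - 5*sqrt(2) + 2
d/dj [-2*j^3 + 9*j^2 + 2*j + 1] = -6*j^2 + 18*j + 2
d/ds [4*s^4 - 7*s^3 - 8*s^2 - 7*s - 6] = 16*s^3 - 21*s^2 - 16*s - 7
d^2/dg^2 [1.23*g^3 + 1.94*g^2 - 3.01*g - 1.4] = 7.38*g + 3.88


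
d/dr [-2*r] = -2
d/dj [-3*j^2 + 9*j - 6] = 9 - 6*j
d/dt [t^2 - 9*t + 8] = 2*t - 9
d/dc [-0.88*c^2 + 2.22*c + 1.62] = 2.22 - 1.76*c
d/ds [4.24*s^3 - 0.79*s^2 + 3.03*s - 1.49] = 12.72*s^2 - 1.58*s + 3.03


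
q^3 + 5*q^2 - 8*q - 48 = (q - 3)*(q + 4)^2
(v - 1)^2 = v^2 - 2*v + 1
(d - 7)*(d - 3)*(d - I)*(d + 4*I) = d^4 - 10*d^3 + 3*I*d^3 + 25*d^2 - 30*I*d^2 - 40*d + 63*I*d + 84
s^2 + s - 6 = (s - 2)*(s + 3)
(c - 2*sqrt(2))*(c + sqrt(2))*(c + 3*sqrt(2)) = c^3 + 2*sqrt(2)*c^2 - 10*c - 12*sqrt(2)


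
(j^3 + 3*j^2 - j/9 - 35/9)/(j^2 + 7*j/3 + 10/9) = (3*j^2 + 4*j - 7)/(3*j + 2)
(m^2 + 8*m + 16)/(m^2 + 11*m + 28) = (m + 4)/(m + 7)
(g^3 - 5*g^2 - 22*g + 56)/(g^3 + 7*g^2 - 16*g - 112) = (g^2 - 9*g + 14)/(g^2 + 3*g - 28)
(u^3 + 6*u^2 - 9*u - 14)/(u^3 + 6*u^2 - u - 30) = (u^2 + 8*u + 7)/(u^2 + 8*u + 15)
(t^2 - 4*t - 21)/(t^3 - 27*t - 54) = (t - 7)/(t^2 - 3*t - 18)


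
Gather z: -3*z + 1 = 1 - 3*z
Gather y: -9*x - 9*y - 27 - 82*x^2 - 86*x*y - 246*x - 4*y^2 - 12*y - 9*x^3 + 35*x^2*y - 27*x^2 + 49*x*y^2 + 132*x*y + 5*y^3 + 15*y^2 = -9*x^3 - 109*x^2 - 255*x + 5*y^3 + y^2*(49*x + 11) + y*(35*x^2 + 46*x - 21) - 27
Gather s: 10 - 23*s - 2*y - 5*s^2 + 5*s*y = -5*s^2 + s*(5*y - 23) - 2*y + 10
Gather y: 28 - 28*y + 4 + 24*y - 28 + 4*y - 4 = 0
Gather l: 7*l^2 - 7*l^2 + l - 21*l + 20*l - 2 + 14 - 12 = 0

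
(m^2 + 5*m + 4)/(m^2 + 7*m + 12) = (m + 1)/(m + 3)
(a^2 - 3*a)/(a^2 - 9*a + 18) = a/(a - 6)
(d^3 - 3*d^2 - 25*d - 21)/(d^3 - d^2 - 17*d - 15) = (d - 7)/(d - 5)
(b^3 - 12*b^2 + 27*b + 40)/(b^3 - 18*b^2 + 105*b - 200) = (b + 1)/(b - 5)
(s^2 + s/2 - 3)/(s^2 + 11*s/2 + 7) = (2*s - 3)/(2*s + 7)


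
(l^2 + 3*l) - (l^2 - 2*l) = 5*l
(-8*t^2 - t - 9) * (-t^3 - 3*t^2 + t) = 8*t^5 + 25*t^4 + 4*t^3 + 26*t^2 - 9*t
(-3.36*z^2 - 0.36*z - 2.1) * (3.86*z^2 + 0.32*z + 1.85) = -12.9696*z^4 - 2.4648*z^3 - 14.4372*z^2 - 1.338*z - 3.885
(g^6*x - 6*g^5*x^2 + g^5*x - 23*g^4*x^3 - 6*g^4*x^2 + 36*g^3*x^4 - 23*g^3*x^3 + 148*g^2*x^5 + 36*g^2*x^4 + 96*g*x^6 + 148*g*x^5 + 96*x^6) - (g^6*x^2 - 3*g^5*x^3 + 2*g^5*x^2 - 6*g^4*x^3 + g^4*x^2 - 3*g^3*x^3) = -g^6*x^2 + g^6*x + 3*g^5*x^3 - 8*g^5*x^2 + g^5*x - 17*g^4*x^3 - 7*g^4*x^2 + 36*g^3*x^4 - 20*g^3*x^3 + 148*g^2*x^5 + 36*g^2*x^4 + 96*g*x^6 + 148*g*x^5 + 96*x^6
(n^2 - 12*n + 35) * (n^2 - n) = n^4 - 13*n^3 + 47*n^2 - 35*n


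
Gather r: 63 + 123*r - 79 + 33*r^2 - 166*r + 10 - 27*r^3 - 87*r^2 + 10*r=-27*r^3 - 54*r^2 - 33*r - 6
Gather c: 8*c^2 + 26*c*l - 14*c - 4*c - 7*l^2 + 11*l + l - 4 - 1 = 8*c^2 + c*(26*l - 18) - 7*l^2 + 12*l - 5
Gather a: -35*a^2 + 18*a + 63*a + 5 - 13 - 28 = -35*a^2 + 81*a - 36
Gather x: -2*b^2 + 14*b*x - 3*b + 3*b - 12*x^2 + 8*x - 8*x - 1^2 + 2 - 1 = -2*b^2 + 14*b*x - 12*x^2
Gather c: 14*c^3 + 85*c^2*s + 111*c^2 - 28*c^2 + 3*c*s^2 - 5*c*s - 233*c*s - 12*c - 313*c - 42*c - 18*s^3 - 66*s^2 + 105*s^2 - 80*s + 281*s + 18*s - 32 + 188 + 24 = 14*c^3 + c^2*(85*s + 83) + c*(3*s^2 - 238*s - 367) - 18*s^3 + 39*s^2 + 219*s + 180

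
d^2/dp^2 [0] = 0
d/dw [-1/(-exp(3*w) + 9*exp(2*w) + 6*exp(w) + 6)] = 3*(-exp(2*w) + 6*exp(w) + 2)*exp(w)/(-exp(3*w) + 9*exp(2*w) + 6*exp(w) + 6)^2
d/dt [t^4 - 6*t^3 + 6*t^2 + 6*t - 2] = 4*t^3 - 18*t^2 + 12*t + 6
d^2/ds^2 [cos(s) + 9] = -cos(s)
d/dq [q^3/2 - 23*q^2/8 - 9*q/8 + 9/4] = 3*q^2/2 - 23*q/4 - 9/8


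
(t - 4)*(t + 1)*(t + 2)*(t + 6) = t^4 + 5*t^3 - 16*t^2 - 68*t - 48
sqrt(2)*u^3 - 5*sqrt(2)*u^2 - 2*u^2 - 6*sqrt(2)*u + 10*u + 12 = (u - 6)*(u - sqrt(2))*(sqrt(2)*u + sqrt(2))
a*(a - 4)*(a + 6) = a^3 + 2*a^2 - 24*a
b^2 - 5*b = b*(b - 5)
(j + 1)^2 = j^2 + 2*j + 1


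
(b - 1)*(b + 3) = b^2 + 2*b - 3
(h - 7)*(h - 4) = h^2 - 11*h + 28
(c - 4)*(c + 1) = c^2 - 3*c - 4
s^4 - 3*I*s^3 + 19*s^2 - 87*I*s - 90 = (s - 3*I)^2*(s - 2*I)*(s + 5*I)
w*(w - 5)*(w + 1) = w^3 - 4*w^2 - 5*w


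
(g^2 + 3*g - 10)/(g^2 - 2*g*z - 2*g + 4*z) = (-g - 5)/(-g + 2*z)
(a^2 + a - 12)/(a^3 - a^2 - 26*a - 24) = (a - 3)/(a^2 - 5*a - 6)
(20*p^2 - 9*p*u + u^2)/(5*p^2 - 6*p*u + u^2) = (4*p - u)/(p - u)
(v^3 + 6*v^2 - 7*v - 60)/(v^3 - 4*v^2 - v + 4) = (v^3 + 6*v^2 - 7*v - 60)/(v^3 - 4*v^2 - v + 4)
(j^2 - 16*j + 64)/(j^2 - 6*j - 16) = (j - 8)/(j + 2)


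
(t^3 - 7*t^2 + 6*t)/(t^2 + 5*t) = (t^2 - 7*t + 6)/(t + 5)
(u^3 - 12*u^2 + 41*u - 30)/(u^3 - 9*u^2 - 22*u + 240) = (u^2 - 6*u + 5)/(u^2 - 3*u - 40)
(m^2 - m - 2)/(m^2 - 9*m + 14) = (m + 1)/(m - 7)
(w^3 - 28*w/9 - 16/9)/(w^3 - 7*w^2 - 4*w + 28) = (w^2 + 2*w + 8/9)/(w^2 - 5*w - 14)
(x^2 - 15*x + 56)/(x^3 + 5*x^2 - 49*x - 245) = (x - 8)/(x^2 + 12*x + 35)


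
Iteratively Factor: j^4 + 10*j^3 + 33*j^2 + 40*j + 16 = (j + 1)*(j^3 + 9*j^2 + 24*j + 16) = (j + 1)*(j + 4)*(j^2 + 5*j + 4) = (j + 1)^2*(j + 4)*(j + 4)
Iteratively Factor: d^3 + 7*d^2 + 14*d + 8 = (d + 1)*(d^2 + 6*d + 8) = (d + 1)*(d + 2)*(d + 4)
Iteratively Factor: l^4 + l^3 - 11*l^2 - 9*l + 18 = (l - 3)*(l^3 + 4*l^2 + l - 6) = (l - 3)*(l + 2)*(l^2 + 2*l - 3) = (l - 3)*(l - 1)*(l + 2)*(l + 3)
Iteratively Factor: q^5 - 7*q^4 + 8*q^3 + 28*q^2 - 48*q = (q + 2)*(q^4 - 9*q^3 + 26*q^2 - 24*q) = (q - 2)*(q + 2)*(q^3 - 7*q^2 + 12*q) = q*(q - 2)*(q + 2)*(q^2 - 7*q + 12) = q*(q - 3)*(q - 2)*(q + 2)*(q - 4)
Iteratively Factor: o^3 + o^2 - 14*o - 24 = (o + 2)*(o^2 - o - 12) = (o - 4)*(o + 2)*(o + 3)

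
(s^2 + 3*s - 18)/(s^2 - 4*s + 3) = (s + 6)/(s - 1)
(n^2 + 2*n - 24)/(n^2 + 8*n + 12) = (n - 4)/(n + 2)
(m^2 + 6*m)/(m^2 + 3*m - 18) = m/(m - 3)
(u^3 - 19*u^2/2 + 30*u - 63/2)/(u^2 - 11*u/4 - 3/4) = 2*(2*u^2 - 13*u + 21)/(4*u + 1)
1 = 1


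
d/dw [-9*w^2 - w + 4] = -18*w - 1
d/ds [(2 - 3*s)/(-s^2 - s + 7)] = (3*s^2 + 3*s - (2*s + 1)*(3*s - 2) - 21)/(s^2 + s - 7)^2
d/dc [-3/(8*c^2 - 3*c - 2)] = 3*(16*c - 3)/(-8*c^2 + 3*c + 2)^2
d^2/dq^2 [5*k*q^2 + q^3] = 10*k + 6*q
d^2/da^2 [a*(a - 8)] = 2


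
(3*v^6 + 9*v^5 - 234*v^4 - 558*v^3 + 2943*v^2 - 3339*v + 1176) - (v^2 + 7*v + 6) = 3*v^6 + 9*v^5 - 234*v^4 - 558*v^3 + 2942*v^2 - 3346*v + 1170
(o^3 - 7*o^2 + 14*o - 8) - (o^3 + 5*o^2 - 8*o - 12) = -12*o^2 + 22*o + 4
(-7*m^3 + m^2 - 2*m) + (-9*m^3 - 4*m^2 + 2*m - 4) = -16*m^3 - 3*m^2 - 4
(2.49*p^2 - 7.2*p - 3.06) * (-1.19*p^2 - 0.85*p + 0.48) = -2.9631*p^4 + 6.4515*p^3 + 10.9566*p^2 - 0.855*p - 1.4688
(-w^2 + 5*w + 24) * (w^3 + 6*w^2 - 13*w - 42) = -w^5 - w^4 + 67*w^3 + 121*w^2 - 522*w - 1008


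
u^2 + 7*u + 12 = (u + 3)*(u + 4)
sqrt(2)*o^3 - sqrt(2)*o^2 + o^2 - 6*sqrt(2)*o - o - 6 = (o - 3)*(o + 2)*(sqrt(2)*o + 1)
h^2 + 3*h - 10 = (h - 2)*(h + 5)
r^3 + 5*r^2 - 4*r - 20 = (r - 2)*(r + 2)*(r + 5)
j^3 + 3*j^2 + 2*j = j*(j + 1)*(j + 2)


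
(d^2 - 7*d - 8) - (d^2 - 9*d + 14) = 2*d - 22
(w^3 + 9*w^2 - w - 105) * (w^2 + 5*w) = w^5 + 14*w^4 + 44*w^3 - 110*w^2 - 525*w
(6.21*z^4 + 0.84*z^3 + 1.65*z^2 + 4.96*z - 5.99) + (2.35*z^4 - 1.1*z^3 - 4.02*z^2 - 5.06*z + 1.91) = 8.56*z^4 - 0.26*z^3 - 2.37*z^2 - 0.0999999999999996*z - 4.08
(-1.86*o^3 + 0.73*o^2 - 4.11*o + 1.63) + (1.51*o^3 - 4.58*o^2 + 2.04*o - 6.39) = -0.35*o^3 - 3.85*o^2 - 2.07*o - 4.76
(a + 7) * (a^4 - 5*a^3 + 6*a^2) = a^5 + 2*a^4 - 29*a^3 + 42*a^2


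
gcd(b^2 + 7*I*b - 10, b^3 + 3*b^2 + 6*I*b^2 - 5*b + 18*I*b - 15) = b + 5*I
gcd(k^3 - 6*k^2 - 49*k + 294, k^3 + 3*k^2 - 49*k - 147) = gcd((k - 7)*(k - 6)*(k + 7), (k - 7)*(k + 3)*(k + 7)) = k^2 - 49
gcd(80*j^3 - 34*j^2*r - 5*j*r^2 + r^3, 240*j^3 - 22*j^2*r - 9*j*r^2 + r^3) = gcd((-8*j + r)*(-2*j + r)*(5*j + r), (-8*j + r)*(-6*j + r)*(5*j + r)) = -40*j^2 - 3*j*r + r^2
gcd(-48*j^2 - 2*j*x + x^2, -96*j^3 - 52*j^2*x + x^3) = -48*j^2 - 2*j*x + x^2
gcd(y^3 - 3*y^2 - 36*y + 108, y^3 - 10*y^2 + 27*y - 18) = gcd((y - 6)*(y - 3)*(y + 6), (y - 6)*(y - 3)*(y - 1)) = y^2 - 9*y + 18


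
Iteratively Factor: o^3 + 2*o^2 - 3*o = (o)*(o^2 + 2*o - 3) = o*(o + 3)*(o - 1)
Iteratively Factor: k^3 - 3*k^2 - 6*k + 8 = (k - 4)*(k^2 + k - 2) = (k - 4)*(k + 2)*(k - 1)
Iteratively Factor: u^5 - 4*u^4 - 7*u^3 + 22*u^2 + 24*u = (u)*(u^4 - 4*u^3 - 7*u^2 + 22*u + 24) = u*(u + 1)*(u^3 - 5*u^2 - 2*u + 24) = u*(u - 4)*(u + 1)*(u^2 - u - 6) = u*(u - 4)*(u - 3)*(u + 1)*(u + 2)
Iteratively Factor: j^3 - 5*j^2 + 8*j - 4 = (j - 1)*(j^2 - 4*j + 4) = (j - 2)*(j - 1)*(j - 2)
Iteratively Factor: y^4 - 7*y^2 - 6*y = (y + 2)*(y^3 - 2*y^2 - 3*y) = (y - 3)*(y + 2)*(y^2 + y) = (y - 3)*(y + 1)*(y + 2)*(y)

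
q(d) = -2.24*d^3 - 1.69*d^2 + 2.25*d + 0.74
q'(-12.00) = -924.87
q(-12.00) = 3601.10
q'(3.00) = -68.37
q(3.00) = -68.20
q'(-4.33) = -109.11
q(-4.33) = 141.16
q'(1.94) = -29.60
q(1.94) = -17.61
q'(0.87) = -5.78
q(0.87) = -0.06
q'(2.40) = -44.57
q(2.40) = -34.56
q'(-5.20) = -161.88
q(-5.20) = 258.30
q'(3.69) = -101.72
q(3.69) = -126.51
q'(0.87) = -5.78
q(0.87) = -0.06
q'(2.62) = -52.73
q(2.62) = -45.25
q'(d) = -6.72*d^2 - 3.38*d + 2.25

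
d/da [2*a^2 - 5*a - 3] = 4*a - 5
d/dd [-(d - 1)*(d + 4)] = -2*d - 3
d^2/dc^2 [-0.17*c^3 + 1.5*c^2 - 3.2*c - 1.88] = 3.0 - 1.02*c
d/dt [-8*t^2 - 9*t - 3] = -16*t - 9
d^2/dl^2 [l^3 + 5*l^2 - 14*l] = 6*l + 10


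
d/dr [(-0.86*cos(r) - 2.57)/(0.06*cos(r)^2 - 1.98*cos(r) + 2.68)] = (-0.0516*cos(r)^2 - 0.3084*cos(r) + 7.3934)*sin(r)/(0.0036*cos(r)^4 - 0.2376*cos(r)^3 + 4.242*cos(r)^2 - 10.6128*cos(r) + 7.1824)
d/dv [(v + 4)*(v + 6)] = 2*v + 10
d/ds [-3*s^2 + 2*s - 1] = 2 - 6*s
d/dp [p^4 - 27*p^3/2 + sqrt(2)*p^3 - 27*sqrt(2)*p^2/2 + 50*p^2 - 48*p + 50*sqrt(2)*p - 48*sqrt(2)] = 4*p^3 - 81*p^2/2 + 3*sqrt(2)*p^2 - 27*sqrt(2)*p + 100*p - 48 + 50*sqrt(2)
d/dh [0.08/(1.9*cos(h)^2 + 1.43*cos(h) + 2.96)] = (0.304*cos(h) + 0.1144)*sin(h)/(1.9*cos(h)^2 + 1.43*cos(h) + 2.96)^2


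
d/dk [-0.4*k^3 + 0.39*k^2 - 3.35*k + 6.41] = -1.2*k^2 + 0.78*k - 3.35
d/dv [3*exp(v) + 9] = 3*exp(v)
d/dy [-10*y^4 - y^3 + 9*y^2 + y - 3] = -40*y^3 - 3*y^2 + 18*y + 1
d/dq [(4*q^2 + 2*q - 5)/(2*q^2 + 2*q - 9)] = 4*(q^2 - 13*q - 2)/(4*q^4 + 8*q^3 - 32*q^2 - 36*q + 81)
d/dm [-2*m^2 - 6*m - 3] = -4*m - 6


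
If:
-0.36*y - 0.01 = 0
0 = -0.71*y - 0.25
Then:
No Solution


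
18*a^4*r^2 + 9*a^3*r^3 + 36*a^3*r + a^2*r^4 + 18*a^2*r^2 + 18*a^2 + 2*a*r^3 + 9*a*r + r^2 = (3*a + r)*(6*a + r)*(a*r + 1)^2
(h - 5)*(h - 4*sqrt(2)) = h^2 - 4*sqrt(2)*h - 5*h + 20*sqrt(2)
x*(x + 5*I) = x^2 + 5*I*x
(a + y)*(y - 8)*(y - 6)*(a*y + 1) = a^2*y^3 - 14*a^2*y^2 + 48*a^2*y + a*y^4 - 14*a*y^3 + 49*a*y^2 - 14*a*y + 48*a + y^3 - 14*y^2 + 48*y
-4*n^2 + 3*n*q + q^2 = (-n + q)*(4*n + q)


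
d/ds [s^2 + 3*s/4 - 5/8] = 2*s + 3/4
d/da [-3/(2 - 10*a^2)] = -15*a/(5*a^2 - 1)^2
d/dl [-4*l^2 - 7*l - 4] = -8*l - 7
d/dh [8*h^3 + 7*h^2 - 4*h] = 24*h^2 + 14*h - 4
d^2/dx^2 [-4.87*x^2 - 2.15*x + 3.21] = -9.74000000000000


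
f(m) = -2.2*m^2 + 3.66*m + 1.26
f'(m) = 3.66 - 4.4*m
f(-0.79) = -3.00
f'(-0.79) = 7.14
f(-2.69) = -24.50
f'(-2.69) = 15.50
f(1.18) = 2.52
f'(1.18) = -1.53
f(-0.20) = 0.44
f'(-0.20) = 4.54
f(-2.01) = -14.98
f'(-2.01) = 12.50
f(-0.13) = 0.75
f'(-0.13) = 4.23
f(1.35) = 2.19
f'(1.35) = -2.28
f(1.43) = 2.00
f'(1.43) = -2.63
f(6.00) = -55.98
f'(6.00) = -22.74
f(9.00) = -144.00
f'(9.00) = -35.94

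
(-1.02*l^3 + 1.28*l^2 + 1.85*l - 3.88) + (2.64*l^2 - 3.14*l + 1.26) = -1.02*l^3 + 3.92*l^2 - 1.29*l - 2.62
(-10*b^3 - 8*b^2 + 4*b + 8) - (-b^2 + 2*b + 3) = -10*b^3 - 7*b^2 + 2*b + 5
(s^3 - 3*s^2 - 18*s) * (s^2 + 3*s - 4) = s^5 - 31*s^3 - 42*s^2 + 72*s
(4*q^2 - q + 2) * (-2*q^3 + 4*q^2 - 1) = -8*q^5 + 18*q^4 - 8*q^3 + 4*q^2 + q - 2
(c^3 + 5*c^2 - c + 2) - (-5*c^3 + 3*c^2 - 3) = 6*c^3 + 2*c^2 - c + 5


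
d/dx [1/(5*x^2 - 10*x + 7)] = 10*(1 - x)/(5*x^2 - 10*x + 7)^2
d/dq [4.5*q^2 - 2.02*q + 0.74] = 9.0*q - 2.02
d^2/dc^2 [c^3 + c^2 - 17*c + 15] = 6*c + 2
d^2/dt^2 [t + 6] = 0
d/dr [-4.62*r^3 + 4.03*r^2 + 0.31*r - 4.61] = -13.86*r^2 + 8.06*r + 0.31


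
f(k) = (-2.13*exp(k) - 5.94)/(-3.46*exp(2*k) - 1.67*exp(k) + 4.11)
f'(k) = (-2.13*exp(k) - 5.94)*(6.92*exp(2*k) + 1.67*exp(k))/(-3.46*exp(2*k) - 1.67*exp(k) + 4.11)^2 - 2.13*exp(k)/(-3.46*exp(2*k) - 1.67*exp(k) + 4.11)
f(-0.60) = -3.30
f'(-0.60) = -5.15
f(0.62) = 0.90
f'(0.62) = -1.87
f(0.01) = 7.31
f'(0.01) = -55.84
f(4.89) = 0.00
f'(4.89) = -0.00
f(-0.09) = 25.75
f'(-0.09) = -607.83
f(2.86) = 0.04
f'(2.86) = -0.04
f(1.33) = 0.27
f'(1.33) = -0.40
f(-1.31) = -1.91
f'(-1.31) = -0.70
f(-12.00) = -1.45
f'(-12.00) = 0.00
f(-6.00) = -1.45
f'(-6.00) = 0.00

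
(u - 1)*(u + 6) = u^2 + 5*u - 6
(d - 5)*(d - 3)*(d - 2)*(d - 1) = d^4 - 11*d^3 + 41*d^2 - 61*d + 30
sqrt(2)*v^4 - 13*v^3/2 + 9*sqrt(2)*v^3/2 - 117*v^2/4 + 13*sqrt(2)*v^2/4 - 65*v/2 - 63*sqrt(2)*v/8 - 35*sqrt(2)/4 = (v + 2)*(v + 5/2)*(v - 7*sqrt(2)/2)*(sqrt(2)*v + 1/2)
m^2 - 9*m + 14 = (m - 7)*(m - 2)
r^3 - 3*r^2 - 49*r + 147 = (r - 7)*(r - 3)*(r + 7)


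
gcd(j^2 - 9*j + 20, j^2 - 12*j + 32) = j - 4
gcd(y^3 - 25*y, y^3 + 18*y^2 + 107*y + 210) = y + 5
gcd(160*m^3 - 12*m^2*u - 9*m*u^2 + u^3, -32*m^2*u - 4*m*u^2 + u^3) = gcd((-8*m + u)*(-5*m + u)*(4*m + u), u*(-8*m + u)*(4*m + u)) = -32*m^2 - 4*m*u + u^2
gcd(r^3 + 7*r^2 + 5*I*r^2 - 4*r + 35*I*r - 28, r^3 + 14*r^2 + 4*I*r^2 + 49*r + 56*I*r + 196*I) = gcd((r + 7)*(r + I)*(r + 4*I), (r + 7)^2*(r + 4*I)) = r^2 + r*(7 + 4*I) + 28*I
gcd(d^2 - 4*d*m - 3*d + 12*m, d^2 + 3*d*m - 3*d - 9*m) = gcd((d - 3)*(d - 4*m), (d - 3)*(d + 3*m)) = d - 3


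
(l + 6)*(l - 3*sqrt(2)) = l^2 - 3*sqrt(2)*l + 6*l - 18*sqrt(2)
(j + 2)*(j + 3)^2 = j^3 + 8*j^2 + 21*j + 18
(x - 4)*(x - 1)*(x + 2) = x^3 - 3*x^2 - 6*x + 8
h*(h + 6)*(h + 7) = h^3 + 13*h^2 + 42*h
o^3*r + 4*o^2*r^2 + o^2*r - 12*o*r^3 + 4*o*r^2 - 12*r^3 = (o - 2*r)*(o + 6*r)*(o*r + r)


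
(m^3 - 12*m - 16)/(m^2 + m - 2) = (m^2 - 2*m - 8)/(m - 1)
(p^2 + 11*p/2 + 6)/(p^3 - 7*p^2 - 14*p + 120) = (p + 3/2)/(p^2 - 11*p + 30)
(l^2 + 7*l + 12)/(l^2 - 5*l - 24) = (l + 4)/(l - 8)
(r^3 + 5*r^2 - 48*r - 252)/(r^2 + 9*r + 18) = (r^2 - r - 42)/(r + 3)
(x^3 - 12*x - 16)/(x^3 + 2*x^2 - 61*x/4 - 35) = 4*(x^2 + 4*x + 4)/(4*x^2 + 24*x + 35)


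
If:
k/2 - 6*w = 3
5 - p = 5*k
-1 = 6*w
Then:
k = 4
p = -15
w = -1/6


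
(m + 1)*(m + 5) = m^2 + 6*m + 5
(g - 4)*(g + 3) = g^2 - g - 12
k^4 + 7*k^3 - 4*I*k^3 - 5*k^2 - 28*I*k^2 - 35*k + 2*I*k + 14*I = (k + 7)*(k - 2*I)*(k - I)^2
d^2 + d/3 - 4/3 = (d - 1)*(d + 4/3)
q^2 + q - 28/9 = (q - 4/3)*(q + 7/3)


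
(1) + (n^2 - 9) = n^2 - 8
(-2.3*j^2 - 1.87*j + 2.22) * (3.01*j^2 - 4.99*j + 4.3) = -6.923*j^4 + 5.8483*j^3 + 6.1235*j^2 - 19.1188*j + 9.546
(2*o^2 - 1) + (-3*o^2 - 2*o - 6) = -o^2 - 2*o - 7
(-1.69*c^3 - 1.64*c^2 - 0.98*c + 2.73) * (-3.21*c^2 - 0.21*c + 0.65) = 5.4249*c^5 + 5.6193*c^4 + 2.3917*c^3 - 9.6235*c^2 - 1.2103*c + 1.7745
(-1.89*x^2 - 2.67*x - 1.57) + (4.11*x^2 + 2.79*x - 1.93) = 2.22*x^2 + 0.12*x - 3.5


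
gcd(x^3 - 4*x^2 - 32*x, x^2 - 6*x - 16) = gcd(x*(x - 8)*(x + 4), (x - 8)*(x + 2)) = x - 8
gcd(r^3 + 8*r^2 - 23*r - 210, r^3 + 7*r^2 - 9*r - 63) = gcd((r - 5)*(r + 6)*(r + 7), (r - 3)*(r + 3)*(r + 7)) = r + 7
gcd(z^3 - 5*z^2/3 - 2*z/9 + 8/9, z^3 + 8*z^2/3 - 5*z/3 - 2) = z^2 - z/3 - 2/3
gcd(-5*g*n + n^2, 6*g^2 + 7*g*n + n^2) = 1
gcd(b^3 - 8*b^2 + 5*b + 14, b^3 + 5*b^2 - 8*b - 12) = b^2 - b - 2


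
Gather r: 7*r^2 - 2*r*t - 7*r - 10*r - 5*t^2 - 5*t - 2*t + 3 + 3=7*r^2 + r*(-2*t - 17) - 5*t^2 - 7*t + 6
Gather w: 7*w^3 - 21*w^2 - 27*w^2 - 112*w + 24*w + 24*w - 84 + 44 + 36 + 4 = 7*w^3 - 48*w^2 - 64*w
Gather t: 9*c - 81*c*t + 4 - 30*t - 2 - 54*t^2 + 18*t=9*c - 54*t^2 + t*(-81*c - 12) + 2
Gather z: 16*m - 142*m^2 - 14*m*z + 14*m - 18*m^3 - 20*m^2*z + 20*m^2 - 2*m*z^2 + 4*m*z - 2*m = -18*m^3 - 122*m^2 - 2*m*z^2 + 28*m + z*(-20*m^2 - 10*m)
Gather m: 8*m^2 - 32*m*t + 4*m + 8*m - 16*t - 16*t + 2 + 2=8*m^2 + m*(12 - 32*t) - 32*t + 4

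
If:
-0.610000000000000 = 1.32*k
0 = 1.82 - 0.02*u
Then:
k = -0.46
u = 91.00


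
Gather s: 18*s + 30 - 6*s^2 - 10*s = -6*s^2 + 8*s + 30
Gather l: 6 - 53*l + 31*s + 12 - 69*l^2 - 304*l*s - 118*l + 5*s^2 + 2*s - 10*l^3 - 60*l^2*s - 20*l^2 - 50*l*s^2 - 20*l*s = -10*l^3 + l^2*(-60*s - 89) + l*(-50*s^2 - 324*s - 171) + 5*s^2 + 33*s + 18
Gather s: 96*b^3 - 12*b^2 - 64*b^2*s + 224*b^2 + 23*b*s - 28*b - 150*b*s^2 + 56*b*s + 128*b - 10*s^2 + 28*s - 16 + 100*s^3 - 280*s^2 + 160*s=96*b^3 + 212*b^2 + 100*b + 100*s^3 + s^2*(-150*b - 290) + s*(-64*b^2 + 79*b + 188) - 16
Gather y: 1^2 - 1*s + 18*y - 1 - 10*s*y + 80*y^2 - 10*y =-s + 80*y^2 + y*(8 - 10*s)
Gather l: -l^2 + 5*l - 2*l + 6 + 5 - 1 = -l^2 + 3*l + 10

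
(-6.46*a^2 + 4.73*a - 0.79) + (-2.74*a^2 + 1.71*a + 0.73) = -9.2*a^2 + 6.44*a - 0.0600000000000001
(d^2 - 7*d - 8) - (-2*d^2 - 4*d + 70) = 3*d^2 - 3*d - 78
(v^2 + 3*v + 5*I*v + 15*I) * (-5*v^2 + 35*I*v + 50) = -5*v^4 - 15*v^3 + 10*I*v^3 - 125*v^2 + 30*I*v^2 - 375*v + 250*I*v + 750*I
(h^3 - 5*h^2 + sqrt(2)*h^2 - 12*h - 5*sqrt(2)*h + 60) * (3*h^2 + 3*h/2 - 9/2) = 3*h^5 - 27*h^4/2 + 3*sqrt(2)*h^4 - 48*h^3 - 27*sqrt(2)*h^3/2 - 12*sqrt(2)*h^2 + 369*h^2/2 + 45*sqrt(2)*h/2 + 144*h - 270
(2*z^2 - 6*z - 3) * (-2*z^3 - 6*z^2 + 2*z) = -4*z^5 + 46*z^3 + 6*z^2 - 6*z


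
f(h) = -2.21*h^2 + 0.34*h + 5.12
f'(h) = 0.34 - 4.42*h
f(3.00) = -13.75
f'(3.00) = -12.92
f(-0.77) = 3.55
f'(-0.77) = 3.74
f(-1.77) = -2.41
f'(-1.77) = 8.16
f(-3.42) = -21.89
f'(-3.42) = 15.46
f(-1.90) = -3.50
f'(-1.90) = 8.74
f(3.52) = -21.07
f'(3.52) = -15.22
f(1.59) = 0.07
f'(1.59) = -6.69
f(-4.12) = -33.79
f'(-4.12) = 18.55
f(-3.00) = -15.79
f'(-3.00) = 13.60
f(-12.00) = -317.20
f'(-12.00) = 53.38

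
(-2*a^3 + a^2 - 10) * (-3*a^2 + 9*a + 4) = 6*a^5 - 21*a^4 + a^3 + 34*a^2 - 90*a - 40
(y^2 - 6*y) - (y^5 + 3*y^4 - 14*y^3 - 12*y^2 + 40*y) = -y^5 - 3*y^4 + 14*y^3 + 13*y^2 - 46*y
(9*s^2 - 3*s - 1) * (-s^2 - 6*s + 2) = -9*s^4 - 51*s^3 + 37*s^2 - 2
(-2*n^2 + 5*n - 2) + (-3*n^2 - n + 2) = -5*n^2 + 4*n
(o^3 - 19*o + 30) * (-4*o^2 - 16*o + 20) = -4*o^5 - 16*o^4 + 96*o^3 + 184*o^2 - 860*o + 600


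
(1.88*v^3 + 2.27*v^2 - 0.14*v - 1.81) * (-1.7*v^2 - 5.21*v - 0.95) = -3.196*v^5 - 13.6538*v^4 - 13.3747*v^3 + 1.6499*v^2 + 9.5631*v + 1.7195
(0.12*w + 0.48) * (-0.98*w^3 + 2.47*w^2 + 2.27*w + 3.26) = -0.1176*w^4 - 0.174*w^3 + 1.458*w^2 + 1.4808*w + 1.5648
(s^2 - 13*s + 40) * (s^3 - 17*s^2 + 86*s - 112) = s^5 - 30*s^4 + 347*s^3 - 1910*s^2 + 4896*s - 4480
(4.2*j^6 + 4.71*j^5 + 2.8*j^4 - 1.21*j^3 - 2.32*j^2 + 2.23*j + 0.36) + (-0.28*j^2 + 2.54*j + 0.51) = 4.2*j^6 + 4.71*j^5 + 2.8*j^4 - 1.21*j^3 - 2.6*j^2 + 4.77*j + 0.87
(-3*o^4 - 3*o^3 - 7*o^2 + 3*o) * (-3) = 9*o^4 + 9*o^3 + 21*o^2 - 9*o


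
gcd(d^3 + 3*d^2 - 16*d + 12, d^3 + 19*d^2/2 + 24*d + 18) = d + 6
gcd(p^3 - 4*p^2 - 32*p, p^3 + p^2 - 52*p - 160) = p^2 - 4*p - 32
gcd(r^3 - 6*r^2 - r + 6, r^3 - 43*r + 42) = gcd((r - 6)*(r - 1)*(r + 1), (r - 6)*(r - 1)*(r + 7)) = r^2 - 7*r + 6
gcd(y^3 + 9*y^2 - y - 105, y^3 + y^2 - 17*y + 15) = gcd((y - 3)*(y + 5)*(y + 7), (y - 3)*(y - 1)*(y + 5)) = y^2 + 2*y - 15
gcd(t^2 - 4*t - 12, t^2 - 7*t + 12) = 1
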